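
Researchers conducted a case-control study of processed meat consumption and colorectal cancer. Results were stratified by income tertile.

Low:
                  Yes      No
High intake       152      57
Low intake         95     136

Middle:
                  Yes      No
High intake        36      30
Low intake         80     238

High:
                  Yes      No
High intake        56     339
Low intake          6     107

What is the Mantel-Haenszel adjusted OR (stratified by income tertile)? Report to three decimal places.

OR_MH = Σ(aᵢdᵢ/nᵢ) / Σ(bᵢcᵢ/nᵢ), where nᵢ is the stratum total.
Stratum 1 (Low): n = 440; a·d/n = 152·136/440 = 46.9818; b·c/n = 57·95/440 = 12.3068
Stratum 2 (Middle): n = 384; a·d/n = 36·238/384 = 22.3125; b·c/n = 30·80/384 = 6.2500
Stratum 3 (High): n = 508; a·d/n = 56·107/508 = 11.7953; b·c/n = 339·6/508 = 4.0039
OR_MH = (46.9818 + 22.3125 + 11.7953) / (12.3068 + 6.2500 + 4.0039) = 81.0896 / 22.5608 = 3.59428

3.594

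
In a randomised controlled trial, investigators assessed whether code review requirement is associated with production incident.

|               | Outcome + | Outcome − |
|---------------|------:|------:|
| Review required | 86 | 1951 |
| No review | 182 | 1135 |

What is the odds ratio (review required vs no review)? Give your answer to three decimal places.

0.275

Cells: a = 86, b = 1951, c = 182, d = 1135.
OR = (a·d)/(b·c) = (86 × 1135) / (1951 × 182) = 97610 / 355082 = 0.27489
Exposure is associated with lower odds of production incident (OR = 0.27 < 1).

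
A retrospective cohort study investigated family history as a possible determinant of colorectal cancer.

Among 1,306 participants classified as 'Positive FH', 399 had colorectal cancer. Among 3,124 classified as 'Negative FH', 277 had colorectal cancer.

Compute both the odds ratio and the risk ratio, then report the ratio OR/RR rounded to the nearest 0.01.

From the description: a = 399, b = 907, c = 277, d = 2847.
OR = (399·2847)/(907·277) = 1135953/251239 = 4.52140
Risk in exposed = 399/1306 = 0.30551; risk in unexposed = 277/3124 = 0.08867; RR = 3.44557
OR/RR = 4.52140 / 3.44557 = 1.31224
The outcome is not rare, so the OR lies further from 1 than the RR.

1.31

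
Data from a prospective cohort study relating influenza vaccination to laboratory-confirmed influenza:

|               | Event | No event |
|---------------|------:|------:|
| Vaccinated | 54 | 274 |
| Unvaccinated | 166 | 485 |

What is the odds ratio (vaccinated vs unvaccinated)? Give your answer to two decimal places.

0.58

Cells: a = 54, b = 274, c = 166, d = 485.
OR = (a·d)/(b·c) = (54 × 485) / (274 × 166) = 26190 / 45484 = 0.57581
Exposure is associated with lower odds of laboratory-confirmed influenza (OR = 0.58 < 1).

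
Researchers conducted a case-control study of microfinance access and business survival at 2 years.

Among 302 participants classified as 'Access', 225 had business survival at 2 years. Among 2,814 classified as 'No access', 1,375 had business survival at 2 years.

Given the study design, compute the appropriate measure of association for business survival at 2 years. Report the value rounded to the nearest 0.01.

From the description: a = 225, b = 77, c = 1375, d = 1439.
This is a case-control study: participants were sampled on outcome status, so risks in the source population cannot be estimated directly — relative risk is not valid here. The odds ratio is the appropriate measure.
OR = (a·d)/(b·c) = (225 × 1439) / (77 × 1375) = 323775 / 105875 = 3.05809

3.06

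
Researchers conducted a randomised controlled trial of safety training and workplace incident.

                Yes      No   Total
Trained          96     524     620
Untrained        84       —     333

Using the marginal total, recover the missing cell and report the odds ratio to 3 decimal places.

0.543

The missing cell is in the unexposed row: 333 − 84 = 249.
So a = 96, b = 524, c = 84, d = 249.
OR = (a·d)/(b·c) = (96 × 249) / (524 × 84) = 23904 / 44016 = 0.54308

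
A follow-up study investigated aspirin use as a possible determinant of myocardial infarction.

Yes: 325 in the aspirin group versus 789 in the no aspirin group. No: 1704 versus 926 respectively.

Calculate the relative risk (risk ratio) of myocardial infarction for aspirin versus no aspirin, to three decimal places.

From the description: a = 325, b = 1704, c = 789, d = 926.
Risk in exposed = 325/2029 = 0.16018; risk in unexposed = 789/1715 = 0.46006.
RR = 0.16018 / 0.46006 = 0.34817
The risk is 65% lower among the exposed than among the unexposed.

0.348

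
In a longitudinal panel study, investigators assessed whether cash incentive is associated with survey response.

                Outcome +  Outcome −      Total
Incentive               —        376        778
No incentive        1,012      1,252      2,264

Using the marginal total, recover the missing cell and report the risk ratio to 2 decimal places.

1.16

The missing cell is in the exposed row: 778 − 376 = 402.
So a = 402, b = 376, c = 1012, d = 1252.
RR = [a/(a+b)] / [c/(c+d)] = (402/778) / (1012/2264) = 0.51671/0.44700 = 1.15596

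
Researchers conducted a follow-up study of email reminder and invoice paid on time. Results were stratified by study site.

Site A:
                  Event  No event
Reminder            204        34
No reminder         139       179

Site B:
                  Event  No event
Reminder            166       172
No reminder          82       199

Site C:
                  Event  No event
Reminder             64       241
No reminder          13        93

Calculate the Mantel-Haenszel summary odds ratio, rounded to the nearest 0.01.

3.43

OR_MH = Σ(aᵢdᵢ/nᵢ) / Σ(bᵢcᵢ/nᵢ), where nᵢ is the stratum total.
Stratum 1 (Site A): n = 556; a·d/n = 204·179/556 = 65.6763; b·c/n = 34·139/556 = 8.5000
Stratum 2 (Site B): n = 619; a·d/n = 166·199/619 = 53.3667; b·c/n = 172·82/619 = 22.7851
Stratum 3 (Site C): n = 411; a·d/n = 64·93/411 = 14.4818; b·c/n = 241·13/411 = 7.6229
OR_MH = (65.6763 + 53.3667 + 14.4818) / (8.5000 + 22.7851 + 7.6229) = 133.5247 / 38.9080 = 3.43181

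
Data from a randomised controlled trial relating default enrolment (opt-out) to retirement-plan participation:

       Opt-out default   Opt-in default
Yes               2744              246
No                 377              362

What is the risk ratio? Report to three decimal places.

Reading the table with exposure as columns: a = 2744 (Opt-out default, case), b = 377 (Opt-out default, non-case), c = 246 (Opt-in default, case), d = 362.
Risk in exposed = 2744/3121 = 0.87921; risk in unexposed = 246/608 = 0.40461.
RR = 0.87921 / 0.40461 = 2.17300
The risk among the exposed is 2.17 times that among the unexposed.

2.173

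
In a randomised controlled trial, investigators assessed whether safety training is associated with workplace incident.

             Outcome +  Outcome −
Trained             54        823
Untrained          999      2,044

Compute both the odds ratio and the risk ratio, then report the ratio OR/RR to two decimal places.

0.72

Cells: a = 54, b = 823, c = 999, d = 2044.
OR = (54·2044)/(823·999) = 110376/822177 = 0.13425
Risk in exposed = 54/877 = 0.06157; risk in unexposed = 999/3043 = 0.32829; RR = 0.18756
OR/RR = 0.13425 / 0.18756 = 0.71578
The outcome is not rare, so the OR lies further from 1 than the RR.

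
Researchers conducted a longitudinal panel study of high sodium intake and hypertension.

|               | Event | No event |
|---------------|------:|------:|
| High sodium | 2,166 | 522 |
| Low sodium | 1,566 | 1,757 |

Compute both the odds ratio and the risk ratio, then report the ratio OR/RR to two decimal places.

2.72

Cells: a = 2166, b = 522, c = 1566, d = 1757.
OR = (2166·1757)/(522·1566) = 3805662/817452 = 4.65552
Risk in exposed = 2166/2688 = 0.80580; risk in unexposed = 1566/3323 = 0.47126; RR = 1.70989
OR/RR = 4.65552 / 1.70989 = 2.72270
The outcome is not rare, so the OR lies further from 1 than the RR.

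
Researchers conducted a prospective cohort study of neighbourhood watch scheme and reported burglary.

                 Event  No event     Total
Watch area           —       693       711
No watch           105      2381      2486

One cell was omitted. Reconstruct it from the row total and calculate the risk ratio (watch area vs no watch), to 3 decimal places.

0.599

The missing cell is in the exposed row: 711 − 693 = 18.
So a = 18, b = 693, c = 105, d = 2381.
RR = [a/(a+b)] / [c/(c+d)] = (18/711) / (105/2486) = 0.02532/0.04224 = 0.59940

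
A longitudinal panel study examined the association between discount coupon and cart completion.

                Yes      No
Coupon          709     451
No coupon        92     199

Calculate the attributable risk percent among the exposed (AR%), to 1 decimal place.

48.3

Cells: a = 709, b = 451, c = 92, d = 199.
Risk in exposed = 709/1160 = 0.61121; risk in unexposed = 92/291 = 0.31615.
RR = 0.61121/0.31615 = 1.93327
AR% = (RR − 1)/RR × 100 = (1.93327 − 1)/1.93327 × 100 = 48.2743%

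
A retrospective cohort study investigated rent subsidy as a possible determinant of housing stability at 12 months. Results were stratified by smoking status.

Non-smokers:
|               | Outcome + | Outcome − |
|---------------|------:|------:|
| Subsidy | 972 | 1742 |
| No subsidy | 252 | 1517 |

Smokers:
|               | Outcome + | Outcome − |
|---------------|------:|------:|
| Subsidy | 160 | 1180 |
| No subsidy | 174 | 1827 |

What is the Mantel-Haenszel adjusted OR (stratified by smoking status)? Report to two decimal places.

OR_MH = Σ(aᵢdᵢ/nᵢ) / Σ(bᵢcᵢ/nᵢ), where nᵢ is the stratum total.
Stratum 1 (Non-smokers): n = 4483; a·d/n = 972·1517/4483 = 328.9146; b·c/n = 1742·252/4483 = 97.9219
Stratum 2 (Smokers): n = 3341; a·d/n = 160·1827/3341 = 87.4948; b·c/n = 1180·174/3341 = 61.4547
OR_MH = (328.9146 + 87.4948) / (97.9219 + 61.4547) = 416.4093 / 159.3766 = 2.61274

2.61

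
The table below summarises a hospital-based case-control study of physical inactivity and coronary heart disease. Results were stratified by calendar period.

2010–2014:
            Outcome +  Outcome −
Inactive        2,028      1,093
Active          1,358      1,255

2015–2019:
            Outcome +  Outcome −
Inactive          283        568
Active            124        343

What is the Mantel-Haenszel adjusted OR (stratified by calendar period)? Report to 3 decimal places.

OR_MH = Σ(aᵢdᵢ/nᵢ) / Σ(bᵢcᵢ/nᵢ), where nᵢ is the stratum total.
Stratum 1 (2010–2014): n = 5734; a·d/n = 2028·1255/5734 = 443.8682; b·c/n = 1093·1358/5734 = 258.8584
Stratum 2 (2015–2019): n = 1318; a·d/n = 283·343/1318 = 73.6487; b·c/n = 568·124/1318 = 53.4385
OR_MH = (443.8682 + 73.6487) / (258.8584 + 53.4385) = 517.5169 / 312.2969 = 1.65713

1.657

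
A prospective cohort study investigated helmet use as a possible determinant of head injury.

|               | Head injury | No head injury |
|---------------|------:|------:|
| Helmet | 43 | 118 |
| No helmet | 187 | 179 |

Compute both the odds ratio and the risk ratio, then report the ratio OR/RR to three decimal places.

Cells: a = 43, b = 118, c = 187, d = 179.
OR = (43·179)/(118·187) = 7697/22066 = 0.34882
Risk in exposed = 43/161 = 0.26708; risk in unexposed = 187/366 = 0.51093; RR = 0.52274
OR/RR = 0.34882 / 0.52274 = 0.66729
The outcome is not rare, so the OR lies further from 1 than the RR.

0.667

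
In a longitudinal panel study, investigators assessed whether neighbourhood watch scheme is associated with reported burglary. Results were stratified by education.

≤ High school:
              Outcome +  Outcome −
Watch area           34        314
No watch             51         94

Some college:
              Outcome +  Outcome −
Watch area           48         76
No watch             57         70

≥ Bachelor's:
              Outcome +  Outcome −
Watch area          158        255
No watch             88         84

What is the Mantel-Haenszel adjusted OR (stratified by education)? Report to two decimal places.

OR_MH = Σ(aᵢdᵢ/nᵢ) / Σ(bᵢcᵢ/nᵢ), where nᵢ is the stratum total.
Stratum 1 (≤ High school): n = 493; a·d/n = 34·94/493 = 6.4828; b·c/n = 314·51/493 = 32.4828
Stratum 2 (Some college): n = 251; a·d/n = 48·70/251 = 13.3865; b·c/n = 76·57/251 = 17.2590
Stratum 3 (≥ Bachelor's): n = 585; a·d/n = 158·84/585 = 22.6872; b·c/n = 255·88/585 = 38.3590
OR_MH = (6.4828 + 13.3865 + 22.6872) / (32.4828 + 17.2590 + 38.3590) = 42.5564 / 88.1007 = 0.48304

0.48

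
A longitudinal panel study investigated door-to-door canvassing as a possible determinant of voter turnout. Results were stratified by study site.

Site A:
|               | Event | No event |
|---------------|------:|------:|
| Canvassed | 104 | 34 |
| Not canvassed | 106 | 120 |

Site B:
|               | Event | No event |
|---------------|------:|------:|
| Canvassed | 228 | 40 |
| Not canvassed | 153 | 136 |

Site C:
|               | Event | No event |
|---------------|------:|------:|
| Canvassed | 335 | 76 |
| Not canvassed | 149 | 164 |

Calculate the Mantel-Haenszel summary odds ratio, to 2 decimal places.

OR_MH = Σ(aᵢdᵢ/nᵢ) / Σ(bᵢcᵢ/nᵢ), where nᵢ is the stratum total.
Stratum 1 (Site A): n = 364; a·d/n = 104·120/364 = 34.2857; b·c/n = 34·106/364 = 9.9011
Stratum 2 (Site B): n = 557; a·d/n = 228·136/557 = 55.6697; b·c/n = 40·153/557 = 10.9874
Stratum 3 (Site C): n = 724; a·d/n = 335·164/724 = 75.8840; b·c/n = 76·149/724 = 15.6409
OR_MH = (34.2857 + 55.6697 + 75.8840) / (9.9011 + 10.9874 + 15.6409) = 165.8394 / 36.5294 = 4.53989

4.54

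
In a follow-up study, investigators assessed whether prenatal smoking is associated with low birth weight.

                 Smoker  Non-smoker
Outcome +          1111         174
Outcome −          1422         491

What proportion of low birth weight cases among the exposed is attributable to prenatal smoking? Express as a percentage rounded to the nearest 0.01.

Reading the table with exposure as columns: a = 1111 (Smoker, case), b = 1422 (Smoker, non-case), c = 174 (Non-smoker, case), d = 491.
Risk in exposed = 1111/2533 = 0.43861; risk in unexposed = 174/665 = 0.26165.
RR = 0.43861/0.26165 = 1.67630
AR% = (RR − 1)/RR × 100 = (1.67630 − 1)/1.67630 × 100 = 40.3447%

40.34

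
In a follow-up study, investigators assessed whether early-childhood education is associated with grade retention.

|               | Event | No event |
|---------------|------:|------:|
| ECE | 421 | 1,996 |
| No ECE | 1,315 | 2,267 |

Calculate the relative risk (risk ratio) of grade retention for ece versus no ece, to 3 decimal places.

Cells: a = 421, b = 1996, c = 1315, d = 2267.
Risk in exposed = 421/2417 = 0.17418; risk in unexposed = 1315/3582 = 0.36711.
RR = 0.17418 / 0.36711 = 0.47447
The risk is 53% lower among the exposed than among the unexposed.

0.474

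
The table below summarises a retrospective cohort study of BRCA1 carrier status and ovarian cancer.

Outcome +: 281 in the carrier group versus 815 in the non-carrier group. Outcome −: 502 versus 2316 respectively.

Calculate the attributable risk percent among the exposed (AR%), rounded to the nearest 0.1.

From the description: a = 281, b = 502, c = 815, d = 2316.
Risk in exposed = 281/783 = 0.35888; risk in unexposed = 815/3131 = 0.26030.
RR = 0.35888/0.26030 = 1.37870
AR% = (RR − 1)/RR × 100 = (1.37870 − 1)/1.37870 × 100 = 27.4679%

27.5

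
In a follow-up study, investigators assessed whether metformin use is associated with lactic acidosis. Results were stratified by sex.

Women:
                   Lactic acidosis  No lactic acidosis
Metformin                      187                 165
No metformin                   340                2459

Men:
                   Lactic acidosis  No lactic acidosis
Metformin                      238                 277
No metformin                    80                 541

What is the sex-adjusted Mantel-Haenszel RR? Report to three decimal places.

3.989

RR_MH = Σ(aᵢ·n₀ᵢ/nᵢ) / Σ(cᵢ·n₁ᵢ/nᵢ), with n₁ᵢ = aᵢ+bᵢ (exposed), n₀ᵢ = cᵢ+dᵢ (unexposed), nᵢ = n₁ᵢ+n₀ᵢ.
Stratum 1 (Women): n₁ = 352, n₀ = 2799, n = 3151; a·n₀/n = 187·2799/3151 = 166.1101; c·n₁/n = 340·352/3151 = 37.9816
Stratum 2 (Men): n₁ = 515, n₀ = 621, n = 1136; a·n₀/n = 238·621/1136 = 130.1039; c·n₁/n = 80·515/1136 = 36.2676
RR_MH = (166.1101 + 130.1039) / (37.9816 + 36.2676) = 296.2140 / 74.2492 = 3.98946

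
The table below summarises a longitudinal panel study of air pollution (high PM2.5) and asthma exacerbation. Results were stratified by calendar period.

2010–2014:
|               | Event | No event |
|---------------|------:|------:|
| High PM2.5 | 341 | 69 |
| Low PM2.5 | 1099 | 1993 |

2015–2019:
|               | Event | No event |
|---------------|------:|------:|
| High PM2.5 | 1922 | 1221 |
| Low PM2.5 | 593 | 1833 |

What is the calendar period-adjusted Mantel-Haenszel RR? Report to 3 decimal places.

RR_MH = Σ(aᵢ·n₀ᵢ/nᵢ) / Σ(cᵢ·n₁ᵢ/nᵢ), with n₁ᵢ = aᵢ+bᵢ (exposed), n₀ᵢ = cᵢ+dᵢ (unexposed), nᵢ = n₁ᵢ+n₀ᵢ.
Stratum 1 (2010–2014): n₁ = 410, n₀ = 3092, n = 3502; a·n₀/n = 341·3092/3502 = 301.0771; c·n₁/n = 1099·410/3502 = 128.6665
Stratum 2 (2015–2019): n₁ = 3143, n₀ = 2426, n = 5569; a·n₀/n = 1922·2426/5569 = 837.2728; c·n₁/n = 593·3143/5569 = 334.6739
RR_MH = (301.0771 + 837.2728) / (128.6665 + 334.6739) = 1138.3499 / 463.3404 = 2.45683

2.457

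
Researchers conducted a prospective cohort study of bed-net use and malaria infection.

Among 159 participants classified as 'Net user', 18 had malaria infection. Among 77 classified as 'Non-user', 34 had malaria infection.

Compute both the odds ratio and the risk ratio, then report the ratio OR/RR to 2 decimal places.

0.63

From the description: a = 18, b = 141, c = 34, d = 43.
OR = (18·43)/(141·34) = 774/4794 = 0.16145
Risk in exposed = 18/159 = 0.11321; risk in unexposed = 34/77 = 0.44156; RR = 0.25638
OR/RR = 0.16145 / 0.25638 = 0.62973
The outcome is not rare, so the OR lies further from 1 than the RR.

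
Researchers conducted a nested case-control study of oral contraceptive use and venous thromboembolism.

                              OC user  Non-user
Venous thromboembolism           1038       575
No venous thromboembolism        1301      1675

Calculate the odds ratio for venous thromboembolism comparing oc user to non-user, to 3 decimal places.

Reading the table with exposure as columns: a = 1038 (OC user, case), b = 1301 (OC user, non-case), c = 575 (Non-user, case), d = 1675.
OR = (a·d)/(b·c) = (1038 × 1675) / (1301 × 575) = 1738650 / 748075 = 2.32417
The odds of venous thromboembolism are about 2.32 times as high in the oc user group.

2.324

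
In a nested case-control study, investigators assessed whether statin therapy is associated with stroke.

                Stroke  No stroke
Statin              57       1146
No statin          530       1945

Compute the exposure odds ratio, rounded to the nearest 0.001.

0.183

Cells: a = 57, b = 1146, c = 530, d = 1945.
OR = (a·d)/(b·c) = (57 × 1945) / (1146 × 530) = 110865 / 607380 = 0.18253
Exposure is associated with lower odds of stroke (OR = 0.18 < 1).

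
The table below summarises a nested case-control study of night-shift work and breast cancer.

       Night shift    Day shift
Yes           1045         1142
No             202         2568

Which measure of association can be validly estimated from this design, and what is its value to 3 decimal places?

Reading the table with exposure as columns: a = 1045 (Night shift, case), b = 202 (Night shift, non-case), c = 1142 (Day shift, case), d = 2568.
This is a nested case-control study: participants were sampled on outcome status, so risks in the source population cannot be estimated directly — relative risk is not valid here. The odds ratio is the appropriate measure.
OR = (a·d)/(b·c) = (1045 × 2568) / (202 × 1142) = 2683560 / 230684 = 11.63306

11.633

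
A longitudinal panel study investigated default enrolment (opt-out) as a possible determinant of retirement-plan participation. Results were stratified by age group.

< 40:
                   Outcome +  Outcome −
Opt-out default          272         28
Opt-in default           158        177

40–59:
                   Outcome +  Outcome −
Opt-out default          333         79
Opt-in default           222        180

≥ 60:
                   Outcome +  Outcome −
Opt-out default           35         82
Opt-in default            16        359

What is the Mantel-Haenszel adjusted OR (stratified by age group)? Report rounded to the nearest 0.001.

5.612

OR_MH = Σ(aᵢdᵢ/nᵢ) / Σ(bᵢcᵢ/nᵢ), where nᵢ is the stratum total.
Stratum 1 (< 40): n = 635; a·d/n = 272·177/635 = 75.8173; b·c/n = 28·158/635 = 6.9669
Stratum 2 (40–59): n = 814; a·d/n = 333·180/814 = 73.6364; b·c/n = 79·222/814 = 21.5455
Stratum 3 (≥ 60): n = 492; a·d/n = 35·359/492 = 25.5386; b·c/n = 82·16/492 = 2.6667
OR_MH = (75.8173 + 73.6364 + 25.5386) / (6.9669 + 21.5455 + 2.6667) = 174.9923 / 31.1791 = 5.61250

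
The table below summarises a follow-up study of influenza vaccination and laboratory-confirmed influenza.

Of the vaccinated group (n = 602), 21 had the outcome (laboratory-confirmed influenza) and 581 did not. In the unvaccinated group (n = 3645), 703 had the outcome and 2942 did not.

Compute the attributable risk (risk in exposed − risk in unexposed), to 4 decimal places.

From the description: a = 21, b = 581, c = 703, d = 2942.
Risk in exposed = 21/602 = 0.034884; risk in unexposed = 703/3645 = 0.192867.
Risk difference = 0.034884 − 0.192867 = -0.157983

-0.1580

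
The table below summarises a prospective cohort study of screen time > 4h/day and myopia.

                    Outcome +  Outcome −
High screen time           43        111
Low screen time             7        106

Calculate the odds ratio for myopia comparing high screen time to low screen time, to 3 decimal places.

Cells: a = 43, b = 111, c = 7, d = 106.
OR = (a·d)/(b·c) = (43 × 106) / (111 × 7) = 4558 / 777 = 5.86615
The odds of myopia are about 5.87 times as high in the high screen time group.

5.866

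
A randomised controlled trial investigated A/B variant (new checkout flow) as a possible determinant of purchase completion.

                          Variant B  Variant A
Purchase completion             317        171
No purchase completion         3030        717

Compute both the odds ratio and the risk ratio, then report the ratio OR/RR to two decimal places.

Reading the table with exposure as columns: a = 317 (Variant B, case), b = 3030 (Variant B, non-case), c = 171 (Variant A, case), d = 717.
OR = (317·717)/(3030·171) = 227289/518130 = 0.43867
Risk in exposed = 317/3347 = 0.09471; risk in unexposed = 171/888 = 0.19257; RR = 0.49184
OR/RR = 0.43867 / 0.49184 = 0.89191
The outcome is not rare, so the OR lies further from 1 than the RR.

0.89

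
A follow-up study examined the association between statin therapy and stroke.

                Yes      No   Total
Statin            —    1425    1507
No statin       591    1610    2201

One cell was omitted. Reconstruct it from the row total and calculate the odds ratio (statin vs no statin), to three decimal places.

0.157

The missing cell is in the exposed row: 1507 − 1425 = 82.
So a = 82, b = 1425, c = 591, d = 1610.
OR = (a·d)/(b·c) = (82 × 1610) / (1425 × 591) = 132020 / 842175 = 0.15676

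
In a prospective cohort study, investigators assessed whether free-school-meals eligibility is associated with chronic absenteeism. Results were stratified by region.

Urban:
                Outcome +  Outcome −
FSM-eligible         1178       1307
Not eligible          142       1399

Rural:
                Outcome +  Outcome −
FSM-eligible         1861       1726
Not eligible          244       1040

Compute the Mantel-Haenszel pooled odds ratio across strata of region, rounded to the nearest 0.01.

OR_MH = Σ(aᵢdᵢ/nᵢ) / Σ(bᵢcᵢ/nᵢ), where nᵢ is the stratum total.
Stratum 1 (Urban): n = 4026; a·d/n = 1178·1399/4026 = 409.3448; b·c/n = 1307·142/4026 = 46.0989
Stratum 2 (Rural): n = 4871; a·d/n = 1861·1040/4871 = 397.3394; b·c/n = 1726·244/4871 = 86.4595
OR_MH = (409.3448 + 397.3394) / (46.0989 + 86.4595) = 806.6841 / 132.5583 = 6.08550

6.09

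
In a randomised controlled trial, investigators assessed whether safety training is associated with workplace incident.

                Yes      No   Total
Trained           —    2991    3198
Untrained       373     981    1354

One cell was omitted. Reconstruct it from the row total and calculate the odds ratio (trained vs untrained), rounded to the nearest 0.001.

0.182

The missing cell is in the exposed row: 3198 − 2991 = 207.
So a = 207, b = 2991, c = 373, d = 981.
OR = (a·d)/(b·c) = (207 × 981) / (2991 × 373) = 203067 / 1115643 = 0.18202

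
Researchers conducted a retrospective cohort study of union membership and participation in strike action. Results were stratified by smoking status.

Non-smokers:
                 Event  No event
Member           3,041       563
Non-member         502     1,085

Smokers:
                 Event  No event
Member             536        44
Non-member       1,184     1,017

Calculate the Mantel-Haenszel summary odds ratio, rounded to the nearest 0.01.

11.36

OR_MH = Σ(aᵢdᵢ/nᵢ) / Σ(bᵢcᵢ/nᵢ), where nᵢ is the stratum total.
Stratum 1 (Non-smokers): n = 5191; a·d/n = 3041·1085/5191 = 635.6165; b·c/n = 563·502/5191 = 54.4454
Stratum 2 (Smokers): n = 2781; a·d/n = 536·1017/2781 = 196.0129; b·c/n = 44·1184/2781 = 18.7328
OR_MH = (635.6165 + 196.0129) / (54.4454 + 18.7328) = 831.6294 / 73.1782 = 11.36444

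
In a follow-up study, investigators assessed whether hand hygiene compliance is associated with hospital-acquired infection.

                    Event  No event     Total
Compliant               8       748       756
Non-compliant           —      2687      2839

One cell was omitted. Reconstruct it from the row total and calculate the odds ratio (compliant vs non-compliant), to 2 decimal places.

0.19

The missing cell is in the unexposed row: 2839 − 2687 = 152.
So a = 8, b = 748, c = 152, d = 2687.
OR = (a·d)/(b·c) = (8 × 2687) / (748 × 152) = 21496 / 113696 = 0.18907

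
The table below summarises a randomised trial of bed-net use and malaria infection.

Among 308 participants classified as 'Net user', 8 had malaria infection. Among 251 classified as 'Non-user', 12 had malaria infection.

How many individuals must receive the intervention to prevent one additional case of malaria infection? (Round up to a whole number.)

46

Risk in treated group = 8/308 = 0.02597; risk in control = 12/251 = 0.04781.
Absolute risk reduction = 0.04781 − 0.02597 = 0.02183
NNT = 1 / ARR = 1 / 0.02183 = 45.799 → round up → 46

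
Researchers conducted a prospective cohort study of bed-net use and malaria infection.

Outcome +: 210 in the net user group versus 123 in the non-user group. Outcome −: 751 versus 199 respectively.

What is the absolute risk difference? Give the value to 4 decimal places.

From the description: a = 210, b = 751, c = 123, d = 199.
Risk in exposed = 210/961 = 0.218522; risk in unexposed = 123/322 = 0.381988.
Risk difference = 0.218522 − 0.381988 = -0.163465

-0.1635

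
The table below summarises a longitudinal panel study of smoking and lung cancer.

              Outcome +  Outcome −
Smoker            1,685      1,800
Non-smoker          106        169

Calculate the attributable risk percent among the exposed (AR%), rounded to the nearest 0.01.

Cells: a = 1685, b = 1800, c = 106, d = 169.
Risk in exposed = 1685/3485 = 0.48350; risk in unexposed = 106/275 = 0.38545.
RR = 0.48350/0.38545 = 1.25437
AR% = (RR − 1)/RR × 100 = (1.25437 − 1)/1.25437 × 100 = 20.2784%

20.28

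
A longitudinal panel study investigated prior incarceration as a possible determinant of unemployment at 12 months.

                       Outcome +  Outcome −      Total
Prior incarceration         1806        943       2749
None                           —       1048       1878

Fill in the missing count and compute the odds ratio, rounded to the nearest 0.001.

2.418

The missing cell is in the unexposed row: 1878 − 1048 = 830.
So a = 1806, b = 943, c = 830, d = 1048.
OR = (a·d)/(b·c) = (1806 × 1048) / (943 × 830) = 1892688 / 782690 = 2.41818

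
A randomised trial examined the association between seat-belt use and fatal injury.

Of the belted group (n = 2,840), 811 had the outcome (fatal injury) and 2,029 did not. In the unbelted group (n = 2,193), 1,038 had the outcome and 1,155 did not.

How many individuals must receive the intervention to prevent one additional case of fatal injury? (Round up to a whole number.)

6

Risk in treated group = 811/2840 = 0.28556; risk in control = 1038/2193 = 0.47332.
Absolute risk reduction = 0.47332 − 0.28556 = 0.18776
NNT = 1 / ARR = 1 / 0.18776 = 5.326 → round up → 6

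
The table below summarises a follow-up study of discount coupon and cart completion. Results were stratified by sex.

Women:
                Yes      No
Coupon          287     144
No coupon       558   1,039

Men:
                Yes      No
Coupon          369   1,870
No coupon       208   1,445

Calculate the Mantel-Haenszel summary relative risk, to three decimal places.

RR_MH = Σ(aᵢ·n₀ᵢ/nᵢ) / Σ(cᵢ·n₁ᵢ/nᵢ), with n₁ᵢ = aᵢ+bᵢ (exposed), n₀ᵢ = cᵢ+dᵢ (unexposed), nᵢ = n₁ᵢ+n₀ᵢ.
Stratum 1 (Women): n₁ = 431, n₀ = 1597, n = 2028; a·n₀/n = 287·1597/2028 = 226.0054; c·n₁/n = 558·431/2028 = 118.5888
Stratum 2 (Men): n₁ = 2239, n₀ = 1653, n = 3892; a·n₀/n = 369·1653/3892 = 156.7207; c·n₁/n = 208·2239/3892 = 119.6588
RR_MH = (226.0054 + 156.7207) / (118.5888 + 119.6588) = 382.7261 / 238.2475 = 1.60642

1.606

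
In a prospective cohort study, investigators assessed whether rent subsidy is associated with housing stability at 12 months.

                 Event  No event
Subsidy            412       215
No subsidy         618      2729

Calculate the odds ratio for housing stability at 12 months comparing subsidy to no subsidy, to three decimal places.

Cells: a = 412, b = 215, c = 618, d = 2729.
OR = (a·d)/(b·c) = (412 × 2729) / (215 × 618) = 1124348 / 132870 = 8.46202
The odds of housing stability at 12 months are about 8.46 times as high in the subsidy group.

8.462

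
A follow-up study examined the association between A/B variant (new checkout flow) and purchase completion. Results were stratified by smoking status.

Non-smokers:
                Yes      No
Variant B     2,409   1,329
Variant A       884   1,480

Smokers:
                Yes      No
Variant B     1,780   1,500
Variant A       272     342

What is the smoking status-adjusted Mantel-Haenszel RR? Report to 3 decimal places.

1.575

RR_MH = Σ(aᵢ·n₀ᵢ/nᵢ) / Σ(cᵢ·n₁ᵢ/nᵢ), with n₁ᵢ = aᵢ+bᵢ (exposed), n₀ᵢ = cᵢ+dᵢ (unexposed), nᵢ = n₁ᵢ+n₀ᵢ.
Stratum 1 (Non-smokers): n₁ = 3738, n₀ = 2364, n = 6102; a·n₀/n = 2409·2364/6102 = 933.2802; c·n₁/n = 884·3738/6102 = 541.5261
Stratum 2 (Smokers): n₁ = 3280, n₀ = 614, n = 3894; a·n₀/n = 1780·614/3894 = 280.6677; c·n₁/n = 272·3280/3894 = 229.1115
RR_MH = (933.2802 + 280.6677) / (541.5261 + 229.1115) = 1213.9479 / 770.6375 = 1.57525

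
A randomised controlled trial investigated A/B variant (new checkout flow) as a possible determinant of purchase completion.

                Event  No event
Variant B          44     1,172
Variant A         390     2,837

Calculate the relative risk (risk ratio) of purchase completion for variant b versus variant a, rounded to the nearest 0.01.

0.30

Cells: a = 44, b = 1172, c = 390, d = 2837.
Risk in exposed = 44/1216 = 0.03618; risk in unexposed = 390/3227 = 0.12086.
RR = 0.03618 / 0.12086 = 0.29940
The risk is 70% lower among the exposed than among the unexposed.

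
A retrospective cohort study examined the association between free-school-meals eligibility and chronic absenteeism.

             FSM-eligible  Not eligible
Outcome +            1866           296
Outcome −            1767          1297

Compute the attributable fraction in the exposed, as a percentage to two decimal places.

Reading the table with exposure as columns: a = 1866 (FSM-eligible, case), b = 1767 (FSM-eligible, non-case), c = 296 (Not eligible, case), d = 1297.
Risk in exposed = 1866/3633 = 0.51363; risk in unexposed = 296/1593 = 0.18581.
RR = 0.51363/0.18581 = 2.76421
AR% = (RR − 1)/RR × 100 = (2.76421 − 1)/2.76421 × 100 = 63.8232%

63.82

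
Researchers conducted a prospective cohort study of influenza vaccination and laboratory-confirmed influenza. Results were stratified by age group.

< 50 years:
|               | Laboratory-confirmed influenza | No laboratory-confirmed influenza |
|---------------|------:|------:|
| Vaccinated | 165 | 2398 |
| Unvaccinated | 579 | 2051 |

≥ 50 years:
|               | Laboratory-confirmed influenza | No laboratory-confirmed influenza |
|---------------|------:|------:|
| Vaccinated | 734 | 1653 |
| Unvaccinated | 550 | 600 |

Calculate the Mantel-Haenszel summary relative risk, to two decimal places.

RR_MH = Σ(aᵢ·n₀ᵢ/nᵢ) / Σ(cᵢ·n₁ᵢ/nᵢ), with n₁ᵢ = aᵢ+bᵢ (exposed), n₀ᵢ = cᵢ+dᵢ (unexposed), nᵢ = n₁ᵢ+n₀ᵢ.
Stratum 1 (< 50 years): n₁ = 2563, n₀ = 2630, n = 5193; a·n₀/n = 165·2630/5193 = 83.5644; c·n₁/n = 579·2563/5193 = 285.7649
Stratum 2 (≥ 50 years): n₁ = 2387, n₀ = 1150, n = 3537; a·n₀/n = 734·1150/3537 = 238.6486; c·n₁/n = 550·2387/3537 = 371.1761
RR_MH = (83.5644 + 238.6486) / (285.7649 + 371.1761) = 322.2130 / 656.9410 = 0.49047

0.49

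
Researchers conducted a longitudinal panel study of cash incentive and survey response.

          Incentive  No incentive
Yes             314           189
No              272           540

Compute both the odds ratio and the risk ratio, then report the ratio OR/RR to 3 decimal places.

Reading the table with exposure as columns: a = 314 (Incentive, case), b = 272 (Incentive, non-case), c = 189 (No incentive, case), d = 540.
OR = (314·540)/(272·189) = 169560/51408 = 3.29832
Risk in exposed = 314/586 = 0.53584; risk in unexposed = 189/729 = 0.25926; RR = 2.06680
OR/RR = 3.29832 / 2.06680 = 1.59586
The outcome is not rare, so the OR lies further from 1 than the RR.

1.596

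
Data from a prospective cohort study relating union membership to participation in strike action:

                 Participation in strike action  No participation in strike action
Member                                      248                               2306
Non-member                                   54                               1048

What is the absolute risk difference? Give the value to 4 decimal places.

Cells: a = 248, b = 2306, c = 54, d = 1048.
Risk in exposed = 248/2554 = 0.097103; risk in unexposed = 54/1102 = 0.049002.
Risk difference = 0.097103 − 0.049002 = 0.048101

0.0481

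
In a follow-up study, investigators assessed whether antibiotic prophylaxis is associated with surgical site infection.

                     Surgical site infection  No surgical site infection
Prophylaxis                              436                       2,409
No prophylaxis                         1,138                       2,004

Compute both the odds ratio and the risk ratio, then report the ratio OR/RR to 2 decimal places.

Cells: a = 436, b = 2409, c = 1138, d = 2004.
OR = (436·2004)/(2409·1138) = 873744/2741442 = 0.31872
Risk in exposed = 436/2845 = 0.15325; risk in unexposed = 1138/3142 = 0.36219; RR = 0.42312
OR/RR = 0.31872 / 0.42312 = 0.75325
The outcome is not rare, so the OR lies further from 1 than the RR.

0.75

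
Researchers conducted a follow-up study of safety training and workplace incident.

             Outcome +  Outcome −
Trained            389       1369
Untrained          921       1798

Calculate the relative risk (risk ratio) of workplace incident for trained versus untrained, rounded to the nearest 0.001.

0.653

Cells: a = 389, b = 1369, c = 921, d = 1798.
Risk in exposed = 389/1758 = 0.22127; risk in unexposed = 921/2719 = 0.33873.
RR = 0.22127 / 0.33873 = 0.65325
The risk is 35% lower among the exposed than among the unexposed.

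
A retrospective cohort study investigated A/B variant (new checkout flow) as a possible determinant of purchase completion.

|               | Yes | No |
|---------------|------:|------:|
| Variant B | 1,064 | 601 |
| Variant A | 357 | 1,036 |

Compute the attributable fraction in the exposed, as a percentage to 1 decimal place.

59.9

Cells: a = 1064, b = 601, c = 357, d = 1036.
Risk in exposed = 1064/1665 = 0.63904; risk in unexposed = 357/1393 = 0.25628.
RR = 0.63904/0.25628 = 2.49351
AR% = (RR − 1)/RR × 100 = (2.49351 − 1)/2.49351 × 100 = 59.8958%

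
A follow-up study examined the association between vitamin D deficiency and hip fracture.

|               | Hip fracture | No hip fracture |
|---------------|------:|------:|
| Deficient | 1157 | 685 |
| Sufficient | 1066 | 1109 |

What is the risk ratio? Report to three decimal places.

1.282

Cells: a = 1157, b = 685, c = 1066, d = 1109.
Risk in exposed = 1157/1842 = 0.62812; risk in unexposed = 1066/2175 = 0.49011.
RR = 0.62812 / 0.49011 = 1.28158
The risk among the exposed is 1.28 times that among the unexposed.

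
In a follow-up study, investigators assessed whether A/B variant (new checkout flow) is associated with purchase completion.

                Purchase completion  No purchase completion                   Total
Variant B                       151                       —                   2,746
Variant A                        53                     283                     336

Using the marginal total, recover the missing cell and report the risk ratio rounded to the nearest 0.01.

The missing cell is in the exposed row: 2746 − 151 = 2595.
So a = 151, b = 2595, c = 53, d = 283.
RR = [a/(a+b)] / [c/(c+d)] = (151/2746) / (53/336) = 0.05499/0.15774 = 0.34861

0.35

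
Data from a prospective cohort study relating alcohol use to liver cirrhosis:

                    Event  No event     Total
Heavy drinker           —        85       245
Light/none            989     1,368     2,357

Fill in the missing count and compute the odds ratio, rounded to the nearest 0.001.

2.604

The missing cell is in the exposed row: 245 − 85 = 160.
So a = 160, b = 85, c = 989, d = 1368.
OR = (a·d)/(b·c) = (160 × 1368) / (85 × 989) = 218880 / 84065 = 2.60370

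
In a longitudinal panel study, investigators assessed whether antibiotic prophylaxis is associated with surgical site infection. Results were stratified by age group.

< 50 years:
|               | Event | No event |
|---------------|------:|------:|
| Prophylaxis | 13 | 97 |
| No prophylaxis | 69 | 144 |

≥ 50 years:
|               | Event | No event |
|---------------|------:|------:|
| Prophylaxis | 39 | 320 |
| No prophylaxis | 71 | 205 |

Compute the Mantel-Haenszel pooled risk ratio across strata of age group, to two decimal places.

RR_MH = Σ(aᵢ·n₀ᵢ/nᵢ) / Σ(cᵢ·n₁ᵢ/nᵢ), with n₁ᵢ = aᵢ+bᵢ (exposed), n₀ᵢ = cᵢ+dᵢ (unexposed), nᵢ = n₁ᵢ+n₀ᵢ.
Stratum 1 (< 50 years): n₁ = 110, n₀ = 213, n = 323; a·n₀/n = 13·213/323 = 8.5728; c·n₁/n = 69·110/323 = 23.4985
Stratum 2 (≥ 50 years): n₁ = 359, n₀ = 276, n = 635; a·n₀/n = 39·276/635 = 16.9512; c·n₁/n = 71·359/635 = 40.1402
RR_MH = (8.5728 + 16.9512) / (23.4985 + 40.1402) = 25.5239 / 63.6386 = 0.40108

0.40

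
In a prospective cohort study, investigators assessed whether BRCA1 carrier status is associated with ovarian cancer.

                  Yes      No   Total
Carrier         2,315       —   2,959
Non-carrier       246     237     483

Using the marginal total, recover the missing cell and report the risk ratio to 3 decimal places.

1.536

The missing cell is in the exposed row: 2959 − 2315 = 644.
So a = 2315, b = 644, c = 246, d = 237.
RR = [a/(a+b)] / [c/(c+d)] = (2315/2959) / (246/483) = 0.78236/0.50932 = 1.53609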